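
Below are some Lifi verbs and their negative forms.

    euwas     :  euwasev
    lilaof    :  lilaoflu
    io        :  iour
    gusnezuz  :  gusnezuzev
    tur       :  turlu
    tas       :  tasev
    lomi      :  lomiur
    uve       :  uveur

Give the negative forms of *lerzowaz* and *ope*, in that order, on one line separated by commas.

lerzowazev, opeur

Looking at the final sound of each stem: -ev when the stem ends in a sibilant (*euwas*, *gusnezuz*, *tas*); -lu when the stem ends in a non-sibilant consonant (*lilaof*, *tur*); -ur when the stem ends in a vowel (*io*, *lomi*, *uve*).
The final sound of *lerzowaz* is /z/, which is a sibilant, so the suffix is -ev, giving *lerzowazev*.
*ope* — final sound /e/ (a vowel) → -ur → *opeur*.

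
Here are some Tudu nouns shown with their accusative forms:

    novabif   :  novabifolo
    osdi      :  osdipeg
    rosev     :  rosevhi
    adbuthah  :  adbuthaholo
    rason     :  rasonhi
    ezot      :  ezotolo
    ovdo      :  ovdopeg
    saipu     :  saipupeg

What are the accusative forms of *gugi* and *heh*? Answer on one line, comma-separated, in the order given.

gugipeg, heholo

The alternation tracks the final sound of the stem — -olo when the stem ends in a voiceless consonant (*novabif*, *adbuthah*, *ezot*); -hi when the stem ends in a voiced consonant (*rosev*, *rason*); -peg when the stem ends in a vowel (*osdi*, *ovdo*, *saipu*).
*gugi*: final sound = /i/, a vowel → -peg → *gugipeg*.
Since the final sound of *heh* is /h/ (a voiceless consonant), it takes -olo, giving *heholo*.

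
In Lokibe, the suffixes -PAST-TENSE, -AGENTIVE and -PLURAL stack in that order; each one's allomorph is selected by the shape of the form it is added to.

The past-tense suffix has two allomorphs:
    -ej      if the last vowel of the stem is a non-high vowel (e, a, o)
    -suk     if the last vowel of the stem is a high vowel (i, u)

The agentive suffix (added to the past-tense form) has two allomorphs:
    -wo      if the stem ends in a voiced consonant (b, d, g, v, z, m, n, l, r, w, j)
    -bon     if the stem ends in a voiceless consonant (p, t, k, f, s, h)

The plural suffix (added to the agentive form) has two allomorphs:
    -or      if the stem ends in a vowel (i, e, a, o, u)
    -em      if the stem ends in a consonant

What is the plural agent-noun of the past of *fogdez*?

*fogdez* — last vowel /e/ (a non-high vowel) → -ej → *fogdezej*.
Since the final consonant of the past-tense form *fogdezej* is /j/ (voiced), it takes -wo, giving *fogdezejwo*.
The agentive form *fogdezejwo*: final sound = /o/, a vowel → -or → *fogdezejwoor*.

fogdezejwoor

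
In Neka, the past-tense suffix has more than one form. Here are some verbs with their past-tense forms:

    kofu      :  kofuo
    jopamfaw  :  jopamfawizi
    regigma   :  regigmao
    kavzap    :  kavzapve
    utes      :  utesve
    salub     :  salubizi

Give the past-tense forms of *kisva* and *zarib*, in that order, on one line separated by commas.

kisvao, zaribizi

The pattern is voicing of the final sound: -ve when the stem ends in a voiceless consonant (*kavzap*, *utes*); -izi when the stem ends in a voiced consonant (*jopamfaw*, *salub*); -o when the stem ends in a vowel (*kofu*, *regigma*).
*kisva*: final sound = /a/, a vowel → -o → *kisvao*.
The final sound of *zarib* is /b/, which is a voiced consonant, so the suffix is -izi, giving *zaribizi*.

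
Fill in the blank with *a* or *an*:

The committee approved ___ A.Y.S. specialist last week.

an

The indefinite article is chosen by the initial *sound* of the following word, not its spelling.
The initialism *A.Y.S.* is read letter by letter; the first letter, A, is pronounced /eɪ/, which begins with a vowel sound.
So the article is *an*: The committee approved an A.Y.S. specialist last week.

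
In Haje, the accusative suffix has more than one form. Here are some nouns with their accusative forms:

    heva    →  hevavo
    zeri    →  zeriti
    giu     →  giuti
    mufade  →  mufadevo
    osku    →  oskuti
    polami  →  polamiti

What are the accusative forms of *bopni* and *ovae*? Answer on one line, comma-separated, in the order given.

The pattern is height harmony: -ti when the last vowel of the stem is a high vowel (*zeri*, *giu*, *osku*, *polami*); -vo when the last vowel of the stem is a non-high vowel (*heva*, *mufade*).
The last vowel of *bopni* is /i/, which is a high vowel, so the suffix is -ti, giving *bopniti*.
*ovae*: last vowel = /e/, a non-high vowel → -vo → *ovaevo*.

bopniti, ovaevo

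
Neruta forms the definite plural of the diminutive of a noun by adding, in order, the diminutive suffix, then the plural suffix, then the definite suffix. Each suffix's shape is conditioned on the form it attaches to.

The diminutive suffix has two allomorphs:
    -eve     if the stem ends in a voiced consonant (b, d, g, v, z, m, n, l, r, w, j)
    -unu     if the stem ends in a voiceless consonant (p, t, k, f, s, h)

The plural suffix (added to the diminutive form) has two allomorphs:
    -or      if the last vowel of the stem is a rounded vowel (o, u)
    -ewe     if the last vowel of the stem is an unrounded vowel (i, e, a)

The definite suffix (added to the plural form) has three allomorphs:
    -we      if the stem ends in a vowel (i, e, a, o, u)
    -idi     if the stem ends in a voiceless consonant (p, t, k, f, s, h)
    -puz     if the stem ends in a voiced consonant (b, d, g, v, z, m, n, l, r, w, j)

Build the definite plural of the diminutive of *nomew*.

nomeweveewewe

Since the final consonant of *nomew* is /w/ (voiced), it takes -eve, giving *nomeweve*.
The diminutive form *nomeweve*: last vowel = /e/, an unrounded vowel → -ewe → *nomeweveewe*.
The final sound of the plural form *nomeweveewe* is /e/, which is a vowel, so the definite suffix is -we, giving *nomeweveewewe*.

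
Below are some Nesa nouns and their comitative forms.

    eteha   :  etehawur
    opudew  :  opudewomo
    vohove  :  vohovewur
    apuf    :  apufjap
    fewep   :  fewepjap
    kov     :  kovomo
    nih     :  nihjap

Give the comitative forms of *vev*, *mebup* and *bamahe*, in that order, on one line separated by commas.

The alternation tracks the final sound of the stem — -jap when the stem ends in a voiceless consonant (*apuf*, *fewep*, *nih*); -omo when the stem ends in a voiced consonant (*opudew*, *kov*); -wur when the stem ends in a vowel (*eteha*, *vohove*).
*vev* — final sound /v/ (a voiced consonant) → -omo → *vevomo*.
*mebup* — final sound /p/ (a voiceless consonant) → -jap → *mebupjap*.
The final sound of *bamahe* is /e/, which is a vowel, so the suffix is -wur, giving *bamahewur*.

vevomo, mebupjap, bamahewur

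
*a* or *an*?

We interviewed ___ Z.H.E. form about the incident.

a

The indefinite article is chosen by the initial *sound* of the following word, not its spelling.
The initialism *Z.H.E.* is read letter by letter; the first letter, Z, is pronounced /ziː/, which begins with a consonant sound.
So the article is *a*: We interviewed a Z.H.E. form about the incident.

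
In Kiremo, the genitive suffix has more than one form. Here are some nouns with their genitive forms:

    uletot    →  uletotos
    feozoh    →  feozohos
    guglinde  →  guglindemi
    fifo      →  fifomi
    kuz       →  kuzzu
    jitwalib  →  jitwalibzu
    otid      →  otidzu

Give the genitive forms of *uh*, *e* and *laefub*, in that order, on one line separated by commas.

The alternation tracks the final sound of the stem — -os when the stem ends in a voiceless consonant (*uletot*, *feozoh*); -zu when the stem ends in a voiced consonant (*kuz*, *jitwalib*, *otid*); -mi when the stem ends in a vowel (*guglinde*, *fifo*).
Since the final sound of *uh* is /h/ (a voiceless consonant), it takes -os, giving *uhos*.
The final sound of *e* is /e/, which is a vowel, so the suffix is -mi, giving *emi*.
*laefub* — final sound /b/ (a voiced consonant) → -zu → *laefubzu*.

uhos, emi, laefubzu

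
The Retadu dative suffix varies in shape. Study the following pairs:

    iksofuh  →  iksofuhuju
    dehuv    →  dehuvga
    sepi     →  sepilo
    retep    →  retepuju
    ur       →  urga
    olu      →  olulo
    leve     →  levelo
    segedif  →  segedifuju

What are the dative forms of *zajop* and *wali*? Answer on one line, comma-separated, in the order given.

The suffix is conditioned by the final sound: -uju when the stem ends in a voiceless consonant (*iksofuh*, *retep*, *segedif*); -ga when the stem ends in a voiced consonant (*dehuv*, *ur*); -lo when the stem ends in a vowel (*sepi*, *olu*, *leve*).
Since the final sound of *zajop* is /p/ (a voiceless consonant), it takes -uju, giving *zajopuju*.
*wali* — final sound /i/ (a vowel) → -lo → *walilo*.

zajopuju, walilo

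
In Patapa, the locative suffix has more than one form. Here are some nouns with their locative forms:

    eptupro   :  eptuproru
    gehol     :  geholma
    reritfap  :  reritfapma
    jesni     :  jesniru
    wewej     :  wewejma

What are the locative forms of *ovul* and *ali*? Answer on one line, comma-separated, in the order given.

The pattern is consonant vs. vowel: -ma when the stem ends in a consonant (*gehol*, *reritfap*, *wewej*); -ru when the stem ends in a vowel (*eptupro*, *jesni*).
*ovul* — final sound /l/ (a consonant) → -ma → *ovulma*.
Since the final sound of *ali* is /i/ (a vowel), it takes -ru, giving *aliru*.

ovulma, aliru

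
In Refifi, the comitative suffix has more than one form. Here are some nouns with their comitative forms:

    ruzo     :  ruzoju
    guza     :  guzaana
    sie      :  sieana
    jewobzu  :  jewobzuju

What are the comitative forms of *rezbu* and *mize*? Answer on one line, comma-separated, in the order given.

rezbuju, mizeana

The suffix is conditioned by the last vowel: -ju when the last vowel of the stem is a rounded vowel (*ruzo*, *jewobzu*); -ana when the last vowel of the stem is an unrounded vowel (*guza*, *sie*).
Since the last vowel of *rezbu* is /u/ (a rounded vowel), it takes -ju, giving *rezbuju*.
The last vowel of *mize* is /e/, which is an unrounded vowel, so the suffix is -ana, giving *mizeana*.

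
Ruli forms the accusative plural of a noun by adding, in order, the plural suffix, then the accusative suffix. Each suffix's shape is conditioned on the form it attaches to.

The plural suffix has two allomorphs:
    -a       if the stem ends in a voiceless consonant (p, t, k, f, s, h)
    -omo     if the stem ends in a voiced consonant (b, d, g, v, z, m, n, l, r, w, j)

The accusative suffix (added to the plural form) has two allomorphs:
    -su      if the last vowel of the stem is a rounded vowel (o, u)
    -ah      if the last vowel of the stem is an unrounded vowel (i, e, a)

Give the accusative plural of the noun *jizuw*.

jizuwomosu

*jizuw*: final consonant = /w/, voiced → -omo → *jizuwomo*.
The plural form *jizuwomo* — last vowel /o/ (a rounded vowel) → -su → *jizuwomosu*.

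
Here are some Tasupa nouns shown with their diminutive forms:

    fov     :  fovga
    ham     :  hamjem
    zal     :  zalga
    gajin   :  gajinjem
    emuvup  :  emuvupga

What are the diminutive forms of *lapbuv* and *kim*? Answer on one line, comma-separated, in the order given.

lapbuvga, kimjem

The pattern is nasality of the final consonant: -jem when the stem ends in a nasal (*ham*, *gajin*); -ga when the stem ends in a non-nasal consonant (*fov*, *zal*, *emuvup*).
*lapbuv* — final consonant /v/ (non-nasal) → -ga → *lapbuvga*.
The final consonant of *kim* is /m/, which is a nasal, so the suffix is -jem, giving *kimjem*.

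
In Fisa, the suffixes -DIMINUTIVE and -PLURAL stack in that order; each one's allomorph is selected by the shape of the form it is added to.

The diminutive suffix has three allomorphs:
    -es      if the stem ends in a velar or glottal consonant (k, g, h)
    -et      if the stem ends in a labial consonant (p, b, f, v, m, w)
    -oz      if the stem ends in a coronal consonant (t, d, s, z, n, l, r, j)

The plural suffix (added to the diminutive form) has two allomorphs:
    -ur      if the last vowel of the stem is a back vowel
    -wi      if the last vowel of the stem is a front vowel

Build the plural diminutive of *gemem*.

Since the final consonant of *gemem* is /m/ (labial), it takes -et, giving *gememet*.
The diminutive form *gememet*: last vowel = /e/, a front vowel → -wi → *gememetwi*.

gememetwi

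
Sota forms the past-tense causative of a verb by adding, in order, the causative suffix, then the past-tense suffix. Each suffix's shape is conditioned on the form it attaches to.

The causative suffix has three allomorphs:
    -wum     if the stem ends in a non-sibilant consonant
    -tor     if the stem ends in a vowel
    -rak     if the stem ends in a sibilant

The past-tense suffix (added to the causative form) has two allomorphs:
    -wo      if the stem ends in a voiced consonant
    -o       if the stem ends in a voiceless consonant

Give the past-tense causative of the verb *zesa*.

zesatorwo

Since the final sound of *zesa* is /a/ (a vowel), it takes -tor, giving *zesator*.
The causative form *zesator* — final consonant /r/ (voiced) → -wo → *zesatorwo*.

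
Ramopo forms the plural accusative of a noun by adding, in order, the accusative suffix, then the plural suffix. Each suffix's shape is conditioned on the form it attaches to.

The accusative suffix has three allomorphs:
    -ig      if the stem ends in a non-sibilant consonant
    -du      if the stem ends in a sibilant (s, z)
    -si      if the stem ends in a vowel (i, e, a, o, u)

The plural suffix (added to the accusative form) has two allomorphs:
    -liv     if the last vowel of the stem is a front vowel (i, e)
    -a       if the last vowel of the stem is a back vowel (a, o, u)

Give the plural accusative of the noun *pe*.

pesiliv

The final sound of *pe* is /e/, which is a vowel, so the accusative suffix is -si, giving *pesi*.
The last vowel of the accusative form *pesi* is /i/, which is a front vowel, so the plural suffix is -liv, giving *pesiliv*.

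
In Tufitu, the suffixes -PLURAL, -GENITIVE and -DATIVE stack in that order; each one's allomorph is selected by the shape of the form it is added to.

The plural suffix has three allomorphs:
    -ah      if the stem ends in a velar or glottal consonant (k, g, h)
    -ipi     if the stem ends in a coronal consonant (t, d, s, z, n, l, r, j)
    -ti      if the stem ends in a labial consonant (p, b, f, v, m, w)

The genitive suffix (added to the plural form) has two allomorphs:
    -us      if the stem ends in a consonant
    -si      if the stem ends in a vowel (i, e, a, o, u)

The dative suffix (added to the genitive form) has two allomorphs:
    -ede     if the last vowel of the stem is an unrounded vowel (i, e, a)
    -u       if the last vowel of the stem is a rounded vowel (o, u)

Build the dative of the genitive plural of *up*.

uptisiede

*up*: final consonant = /p/, labial → -ti → *upti*.
Since the final sound of the plural form *upti* is /i/ (a vowel), it takes -si, giving *uptisi*.
Since the last vowel of the genitive form *uptisi* is /i/ (an unrounded vowel), it takes -ede, giving *uptisiede*.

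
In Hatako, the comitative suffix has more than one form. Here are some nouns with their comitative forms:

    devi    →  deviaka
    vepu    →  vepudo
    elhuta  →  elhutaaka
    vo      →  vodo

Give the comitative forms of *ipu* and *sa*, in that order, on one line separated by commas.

The alternation tracks the last vowel of the stem — -do when the last vowel of the stem is a rounded vowel (*vepu*, *vo*); -aka when the last vowel of the stem is an unrounded vowel (*devi*, *elhuta*).
*ipu* — last vowel /u/ (a rounded vowel) → -do → *ipudo*.
The last vowel of *sa* is /a/, which is an unrounded vowel, so the suffix is -aka, giving *saaka*.

ipudo, saaka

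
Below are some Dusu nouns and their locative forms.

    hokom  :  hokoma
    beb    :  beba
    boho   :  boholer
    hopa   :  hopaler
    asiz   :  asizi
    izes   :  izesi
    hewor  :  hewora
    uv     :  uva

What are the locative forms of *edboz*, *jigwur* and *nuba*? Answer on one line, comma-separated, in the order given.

edbozi, jigwura, nubaler

The alternation tracks the final sound of the stem — -i when the stem ends in a sibilant (*asiz*, *izes*); -a when the stem ends in a non-sibilant consonant (*hokom*, *beb*, *hewor*, *uv*); -ler when the stem ends in a vowel (*boho*, *hopa*).
The final sound of *edboz* is /z/, which is a sibilant, so the suffix is -i, giving *edbozi*.
Since the final sound of *jigwur* is /r/ (a non-sibilant consonant), it takes -a, giving *jigwura*.
The final sound of *nuba* is /a/, which is a vowel, so the suffix is -ler, giving *nubaler*.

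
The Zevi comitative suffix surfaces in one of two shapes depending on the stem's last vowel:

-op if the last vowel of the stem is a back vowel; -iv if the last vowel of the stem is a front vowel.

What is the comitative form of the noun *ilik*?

ilikiv

*ilik* — last vowel /i/ (a front vowel) → -iv → *ilikiv*.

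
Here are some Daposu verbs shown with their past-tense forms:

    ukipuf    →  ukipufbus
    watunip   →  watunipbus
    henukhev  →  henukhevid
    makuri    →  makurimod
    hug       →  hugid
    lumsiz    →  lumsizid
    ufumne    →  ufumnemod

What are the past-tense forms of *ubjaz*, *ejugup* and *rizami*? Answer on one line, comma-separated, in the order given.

ubjazid, ejugupbus, rizamimod

The alternation tracks the final sound of the stem — -bus when the stem ends in a voiceless consonant (*ukipuf*, *watunip*); -id when the stem ends in a voiced consonant (*henukhev*, *hug*, *lumsiz*); -mod when the stem ends in a vowel (*makuri*, *ufumne*).
*ubjaz* — final sound /z/ (a voiced consonant) → -id → *ubjazid*.
*ejugup* — final sound /p/ (a voiceless consonant) → -bus → *ejugupbus*.
The final sound of *rizami* is /i/, which is a vowel, so the suffix is -mod, giving *rizamimod*.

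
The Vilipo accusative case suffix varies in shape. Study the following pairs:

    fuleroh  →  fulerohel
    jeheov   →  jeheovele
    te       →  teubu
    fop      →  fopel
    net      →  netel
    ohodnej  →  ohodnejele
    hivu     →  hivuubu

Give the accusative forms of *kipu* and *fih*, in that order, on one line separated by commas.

kipuubu, fihel

The suffix is conditioned by the final sound: -el when the stem ends in a voiceless consonant (*fuleroh*, *fop*, *net*); -ele when the stem ends in a voiced consonant (*jeheov*, *ohodnej*); -ubu when the stem ends in a vowel (*te*, *hivu*).
The final sound of *kipu* is /u/, which is a vowel, so the suffix is -ubu, giving *kipuubu*.
The final sound of *fih* is /h/, which is a voiceless consonant, so the suffix is -el, giving *fihel*.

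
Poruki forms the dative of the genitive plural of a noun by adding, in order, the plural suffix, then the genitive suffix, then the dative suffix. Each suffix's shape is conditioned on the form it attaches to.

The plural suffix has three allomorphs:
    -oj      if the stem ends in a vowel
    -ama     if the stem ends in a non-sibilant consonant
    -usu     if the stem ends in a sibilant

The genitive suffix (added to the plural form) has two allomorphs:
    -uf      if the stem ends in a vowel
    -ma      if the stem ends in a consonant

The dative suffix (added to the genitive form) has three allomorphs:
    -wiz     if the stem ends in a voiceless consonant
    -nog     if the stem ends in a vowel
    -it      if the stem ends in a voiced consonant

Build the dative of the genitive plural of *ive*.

Since the final sound of *ive* is /e/ (a vowel), it takes -oj, giving *iveoj*.
Since the final sound of the plural form *iveoj* is /j/ (a consonant), it takes -ma, giving *iveojma*.
Since the final sound of the genitive form *iveojma* is /a/ (a vowel), it takes -nog, giving *iveojmanog*.

iveojmanog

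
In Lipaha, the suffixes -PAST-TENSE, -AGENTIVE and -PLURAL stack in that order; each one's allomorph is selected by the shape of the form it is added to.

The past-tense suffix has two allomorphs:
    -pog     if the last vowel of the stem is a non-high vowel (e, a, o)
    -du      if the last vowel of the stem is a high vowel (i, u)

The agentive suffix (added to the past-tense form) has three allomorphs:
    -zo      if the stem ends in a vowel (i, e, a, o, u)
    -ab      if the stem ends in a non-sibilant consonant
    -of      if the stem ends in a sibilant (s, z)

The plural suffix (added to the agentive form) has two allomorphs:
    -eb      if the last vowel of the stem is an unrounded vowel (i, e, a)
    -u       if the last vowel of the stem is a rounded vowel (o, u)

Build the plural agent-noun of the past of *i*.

iduzou

*i* — last vowel /i/ (a high vowel) → -du → *idu*.
The past-tense form *idu* — final sound /u/ (a vowel) → -zo → *iduzo*.
The last vowel of the agentive form *iduzo* is /o/, which is a rounded vowel, so the plural suffix is -u, giving *iduzou*.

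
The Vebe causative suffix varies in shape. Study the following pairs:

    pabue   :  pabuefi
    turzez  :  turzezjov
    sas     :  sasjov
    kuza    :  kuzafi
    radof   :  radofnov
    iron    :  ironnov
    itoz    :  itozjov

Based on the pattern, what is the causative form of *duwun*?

duwunnov

The alternation tracks the final sound of the stem — -jov when the stem ends in a sibilant (*turzez*, *sas*, *itoz*); -nov when the stem ends in a non-sibilant consonant (*radof*, *iron*); -fi when the stem ends in a vowel (*pabue*, *kuza*).
The final sound of *duwun* is /n/, which is a non-sibilant consonant, so the suffix is -nov, giving *duwunnov*.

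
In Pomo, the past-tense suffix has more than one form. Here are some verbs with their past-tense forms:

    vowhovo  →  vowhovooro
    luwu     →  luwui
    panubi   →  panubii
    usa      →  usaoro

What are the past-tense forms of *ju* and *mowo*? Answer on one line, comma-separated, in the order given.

The pattern is height harmony: -i when the last vowel of the stem is a high vowel (*luwu*, *panubi*); -oro when the last vowel of the stem is a non-high vowel (*vowhovo*, *usa*).
*ju* — last vowel /u/ (a high vowel) → -i → *jui*.
*mowo* — last vowel /o/ (a non-high vowel) → -oro → *mowooro*.

jui, mowooro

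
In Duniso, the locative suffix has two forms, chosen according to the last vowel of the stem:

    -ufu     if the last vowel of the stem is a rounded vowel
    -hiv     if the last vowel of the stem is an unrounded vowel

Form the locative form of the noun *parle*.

parlehiv

*parle*: last vowel = /e/, an unrounded vowel → -hiv → *parlehiv*.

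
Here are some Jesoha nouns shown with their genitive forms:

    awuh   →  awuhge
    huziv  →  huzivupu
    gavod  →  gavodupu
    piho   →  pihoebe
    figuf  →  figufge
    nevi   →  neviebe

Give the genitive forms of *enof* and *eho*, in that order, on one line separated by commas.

enofge, ehoebe

The suffix is conditioned by the final sound: -ge when the stem ends in a voiceless consonant (*awuh*, *figuf*); -upu when the stem ends in a voiced consonant (*huziv*, *gavod*); -ebe when the stem ends in a vowel (*piho*, *nevi*).
Since the final sound of *enof* is /f/ (a voiceless consonant), it takes -ge, giving *enofge*.
Since the final sound of *eho* is /o/ (a vowel), it takes -ebe, giving *ehoebe*.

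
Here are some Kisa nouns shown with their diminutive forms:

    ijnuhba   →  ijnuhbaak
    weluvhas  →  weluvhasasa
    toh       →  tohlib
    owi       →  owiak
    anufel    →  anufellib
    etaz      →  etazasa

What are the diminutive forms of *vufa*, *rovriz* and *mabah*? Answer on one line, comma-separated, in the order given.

vufaak, rovrizasa, mabahlib

Looking at the final sound of each stem: -asa when the stem ends in a sibilant (*weluvhas*, *etaz*); -lib when the stem ends in a non-sibilant consonant (*toh*, *anufel*); -ak when the stem ends in a vowel (*ijnuhba*, *owi*).
The final sound of *vufa* is /a/, which is a vowel, so the suffix is -ak, giving *vufaak*.
Since the final sound of *rovriz* is /z/ (a sibilant), it takes -asa, giving *rovrizasa*.
Since the final sound of *mabah* is /h/ (a non-sibilant consonant), it takes -lib, giving *mabahlib*.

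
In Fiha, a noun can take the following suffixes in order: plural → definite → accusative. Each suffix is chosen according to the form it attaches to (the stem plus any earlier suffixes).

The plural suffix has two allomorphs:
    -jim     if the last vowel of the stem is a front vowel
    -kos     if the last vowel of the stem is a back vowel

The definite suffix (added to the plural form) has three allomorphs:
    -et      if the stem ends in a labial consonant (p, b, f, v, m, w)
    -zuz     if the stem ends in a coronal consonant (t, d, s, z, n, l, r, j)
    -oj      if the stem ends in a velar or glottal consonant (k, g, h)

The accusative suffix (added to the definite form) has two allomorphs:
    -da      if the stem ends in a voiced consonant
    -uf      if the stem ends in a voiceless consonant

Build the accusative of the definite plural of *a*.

akoszuzda

*a* — last vowel /a/ (a back vowel) → -kos → *akos*.
The plural form *akos*: final consonant = /s/, coronal → -zuz → *akoszuz*.
The definite form *akoszuz*: final consonant = /z/, voiced → -da → *akoszuzda*.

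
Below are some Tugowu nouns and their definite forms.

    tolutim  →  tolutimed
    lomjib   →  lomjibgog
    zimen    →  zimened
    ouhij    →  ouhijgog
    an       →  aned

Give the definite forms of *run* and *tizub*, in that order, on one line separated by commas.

The suffix is conditioned by the final consonant: -ed when the stem ends in a nasal (*tolutim*, *zimen*, *an*); -gog when the stem ends in a non-nasal consonant (*lomjib*, *ouhij*).
Since the final consonant of *run* is /n/ (a nasal), it takes -ed, giving *runed*.
*tizub*: final consonant = /b/, non-nasal → -gog → *tizubgog*.

runed, tizubgog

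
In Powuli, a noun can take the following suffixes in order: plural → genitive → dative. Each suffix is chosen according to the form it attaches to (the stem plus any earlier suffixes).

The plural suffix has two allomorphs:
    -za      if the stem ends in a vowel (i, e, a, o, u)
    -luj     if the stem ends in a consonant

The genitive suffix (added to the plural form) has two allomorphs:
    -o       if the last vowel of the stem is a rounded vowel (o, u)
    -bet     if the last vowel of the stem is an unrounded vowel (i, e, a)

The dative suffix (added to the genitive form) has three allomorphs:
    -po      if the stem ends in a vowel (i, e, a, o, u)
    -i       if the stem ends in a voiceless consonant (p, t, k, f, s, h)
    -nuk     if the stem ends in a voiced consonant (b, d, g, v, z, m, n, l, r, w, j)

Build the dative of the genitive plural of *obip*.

The final sound of *obip* is /p/, which is a consonant, so the plural suffix is -luj, giving *obipluj*.
The plural form *obipluj*: last vowel = /u/, a rounded vowel → -o → *obiplujo*.
The genitive form *obiplujo*: final sound = /o/, a vowel → -po → *obiplujopo*.

obiplujopo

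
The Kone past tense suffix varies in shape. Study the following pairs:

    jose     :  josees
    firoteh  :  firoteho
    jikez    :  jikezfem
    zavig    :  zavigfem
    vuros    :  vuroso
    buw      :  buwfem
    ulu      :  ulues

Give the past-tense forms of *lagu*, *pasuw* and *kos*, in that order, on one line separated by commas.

lagues, pasuwfem, koso

The pattern is voicing of the final sound: -o when the stem ends in a voiceless consonant (*firoteh*, *vuros*); -fem when the stem ends in a voiced consonant (*jikez*, *zavig*, *buw*); -es when the stem ends in a vowel (*jose*, *ulu*).
*lagu* — final sound /u/ (a vowel) → -es → *lagues*.
*pasuw*: final sound = /w/, a voiced consonant → -fem → *pasuwfem*.
The final sound of *kos* is /s/, which is a voiceless consonant, so the suffix is -o, giving *koso*.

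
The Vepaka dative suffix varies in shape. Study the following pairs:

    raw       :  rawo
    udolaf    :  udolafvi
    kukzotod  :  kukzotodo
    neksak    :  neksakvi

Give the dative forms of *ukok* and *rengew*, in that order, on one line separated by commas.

Looking at the final consonant of each stem: -vi when the stem ends in a voiceless consonant (*udolaf*, *neksak*); -o when the stem ends in a voiced consonant (*raw*, *kukzotod*).
*ukok*: final consonant = /k/, voiceless → -vi → *ukokvi*.
Since the final consonant of *rengew* is /w/ (voiced), it takes -o, giving *rengewo*.

ukokvi, rengewo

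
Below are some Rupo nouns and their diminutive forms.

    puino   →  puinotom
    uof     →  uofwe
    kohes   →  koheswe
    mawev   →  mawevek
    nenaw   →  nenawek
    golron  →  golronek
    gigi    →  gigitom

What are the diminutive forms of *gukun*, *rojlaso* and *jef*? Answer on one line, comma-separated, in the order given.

gukunek, rojlasotom, jefwe

Looking at the final sound of each stem: -we when the stem ends in a voiceless consonant (*uof*, *kohes*); -ek when the stem ends in a voiced consonant (*mawev*, *nenaw*, *golron*); -tom when the stem ends in a vowel (*puino*, *gigi*).
Since the final sound of *gukun* is /n/ (a voiced consonant), it takes -ek, giving *gukunek*.
The final sound of *rojlaso* is /o/, which is a vowel, so the suffix is -tom, giving *rojlasotom*.
The final sound of *jef* is /f/, which is a voiceless consonant, so the suffix is -we, giving *jefwe*.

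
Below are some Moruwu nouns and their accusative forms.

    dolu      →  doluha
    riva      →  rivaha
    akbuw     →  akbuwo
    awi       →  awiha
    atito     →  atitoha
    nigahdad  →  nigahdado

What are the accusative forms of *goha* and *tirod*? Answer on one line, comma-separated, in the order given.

Looking at the final sound of each stem: -o when the stem ends in a consonant (*akbuw*, *nigahdad*); -ha when the stem ends in a vowel (*dolu*, *riva*, *awi*, *atito*).
Since the final sound of *goha* is /a/ (a vowel), it takes -ha, giving *gohaha*.
*tirod*: final sound = /d/, a consonant → -o → *tirodo*.

gohaha, tirodo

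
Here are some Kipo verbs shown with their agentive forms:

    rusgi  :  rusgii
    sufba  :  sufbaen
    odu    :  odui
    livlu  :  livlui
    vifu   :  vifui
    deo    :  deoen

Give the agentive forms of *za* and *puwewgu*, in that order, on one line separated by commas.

The suffix is conditioned by the last vowel: -i when the last vowel of the stem is a high vowel (*rusgi*, *odu*, *livlu*, *vifu*); -en when the last vowel of the stem is a non-high vowel (*sufba*, *deo*).
*za*: last vowel = /a/, a non-high vowel → -en → *zaen*.
*puwewgu*: last vowel = /u/, a high vowel → -i → *puwewgui*.

zaen, puwewgui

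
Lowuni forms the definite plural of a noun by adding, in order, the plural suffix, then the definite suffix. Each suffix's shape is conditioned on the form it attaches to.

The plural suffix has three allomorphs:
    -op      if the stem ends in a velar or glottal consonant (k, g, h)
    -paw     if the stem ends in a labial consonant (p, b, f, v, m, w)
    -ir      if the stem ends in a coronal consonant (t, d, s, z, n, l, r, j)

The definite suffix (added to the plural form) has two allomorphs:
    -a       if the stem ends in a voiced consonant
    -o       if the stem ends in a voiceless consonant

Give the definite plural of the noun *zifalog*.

zifalogopo

*zifalog*: final consonant = /g/, velar/glottal → -op → *zifalogop*.
Since the final consonant of the plural form *zifalogop* is /p/ (voiceless), it takes -o, giving *zifalogopo*.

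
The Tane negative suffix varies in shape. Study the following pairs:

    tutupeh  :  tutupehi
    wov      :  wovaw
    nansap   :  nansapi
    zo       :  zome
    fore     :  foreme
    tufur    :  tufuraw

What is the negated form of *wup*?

The suffix is conditioned by the final sound: -i when the stem ends in a voiceless consonant (*tutupeh*, *nansap*); -aw when the stem ends in a voiced consonant (*wov*, *tufur*); -me when the stem ends in a vowel (*zo*, *fore*).
The final sound of *wup* is /p/, which is a voiceless consonant, so the suffix is -i, giving *wupi*.

wupi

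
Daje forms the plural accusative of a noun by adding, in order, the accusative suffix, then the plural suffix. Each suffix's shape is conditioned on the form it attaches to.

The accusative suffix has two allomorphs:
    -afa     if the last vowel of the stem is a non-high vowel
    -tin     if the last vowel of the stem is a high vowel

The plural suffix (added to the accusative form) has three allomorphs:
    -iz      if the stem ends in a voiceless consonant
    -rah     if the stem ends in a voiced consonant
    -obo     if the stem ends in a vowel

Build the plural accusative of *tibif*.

tibiftinrah

*tibif* — last vowel /i/ (a high vowel) → -tin → *tibiftin*.
The accusative form *tibiftin*: final sound = /n/, a voiced consonant → -rah → *tibiftinrah*.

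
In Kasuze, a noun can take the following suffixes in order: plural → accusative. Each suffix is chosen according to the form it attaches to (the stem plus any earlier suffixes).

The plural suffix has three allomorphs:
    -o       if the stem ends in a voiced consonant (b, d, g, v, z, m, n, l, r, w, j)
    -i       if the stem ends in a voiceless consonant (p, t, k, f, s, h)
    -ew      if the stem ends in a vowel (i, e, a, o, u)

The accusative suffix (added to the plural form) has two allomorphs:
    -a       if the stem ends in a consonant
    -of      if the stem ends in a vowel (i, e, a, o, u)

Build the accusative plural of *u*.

uewa

*u* — final sound /u/ (a vowel) → -ew → *uew*.
Since the final sound of the plural form *uew* is /w/ (a consonant), it takes -a, giving *uewa*.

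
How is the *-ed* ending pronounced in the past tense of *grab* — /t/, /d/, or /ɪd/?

The stem *grab* ends in a voiced sound other than /d/.
The -ed suffix is realized as /ɪd/ after /t, d/; as /t/ after other voiceless consonants; and as /d/ after other voiced sounds.
So -ed on *grab* is pronounced /d/.

/d/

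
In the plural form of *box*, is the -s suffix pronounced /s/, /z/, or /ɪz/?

/ɪz/

The stem *box* ends in a sibilant (/s, z, ʃ, ʒ, tʃ, dʒ/).
The plural suffix surfaces as /ɪz/ after sibilants, /s/ after other voiceless consonants, and /z/ after other voiced sounds.
So the plural -s on *box* is pronounced /ɪz/.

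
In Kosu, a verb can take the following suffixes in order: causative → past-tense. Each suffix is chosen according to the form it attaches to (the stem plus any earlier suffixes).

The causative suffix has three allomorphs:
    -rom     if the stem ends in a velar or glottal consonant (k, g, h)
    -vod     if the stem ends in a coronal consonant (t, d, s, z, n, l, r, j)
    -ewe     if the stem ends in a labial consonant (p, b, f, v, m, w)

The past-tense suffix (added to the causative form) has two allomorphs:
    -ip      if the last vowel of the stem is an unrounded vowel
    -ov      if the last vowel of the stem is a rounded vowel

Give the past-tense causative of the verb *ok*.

okromov

*ok*: final consonant = /k/, velar/glottal → -rom → *okrom*.
The causative form *okrom*: last vowel = /o/, a rounded vowel → -ov → *okromov*.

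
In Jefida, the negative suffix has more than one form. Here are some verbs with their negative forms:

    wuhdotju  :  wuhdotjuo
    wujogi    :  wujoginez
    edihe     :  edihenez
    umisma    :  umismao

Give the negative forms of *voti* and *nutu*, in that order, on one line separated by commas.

The alternation tracks the last vowel of the stem — -nez when the last vowel of the stem is a front vowel (*wujogi*, *edihe*); -o when the last vowel of the stem is a back vowel (*wuhdotju*, *umisma*).
*voti*: last vowel = /i/, a front vowel → -nez → *votinez*.
The last vowel of *nutu* is /u/, which is a back vowel, so the suffix is -o, giving *nutuo*.

votinez, nutuo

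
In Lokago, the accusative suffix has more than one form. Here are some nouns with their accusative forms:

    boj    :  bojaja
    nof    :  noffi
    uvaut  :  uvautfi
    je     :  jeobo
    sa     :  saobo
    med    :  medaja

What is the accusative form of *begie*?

The alternation tracks the final sound of the stem — -fi when the stem ends in a voiceless consonant (*nof*, *uvaut*); -aja when the stem ends in a voiced consonant (*boj*, *med*); -obo when the stem ends in a vowel (*je*, *sa*).
*begie* — final sound /e/ (a vowel) → -obo → *begieobo*.

begieobo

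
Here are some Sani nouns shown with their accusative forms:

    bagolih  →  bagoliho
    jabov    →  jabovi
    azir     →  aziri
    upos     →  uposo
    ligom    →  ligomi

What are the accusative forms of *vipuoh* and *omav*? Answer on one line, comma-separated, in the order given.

vipuoho, omavi

The alternation tracks the final consonant of the stem — -o when the stem ends in a voiceless consonant (*bagolih*, *upos*); -i when the stem ends in a voiced consonant (*jabov*, *azir*, *ligom*).
The final consonant of *vipuoh* is /h/, which is voiceless, so the suffix is -o, giving *vipuoho*.
The final consonant of *omav* is /v/, which is voiced, so the suffix is -i, giving *omavi*.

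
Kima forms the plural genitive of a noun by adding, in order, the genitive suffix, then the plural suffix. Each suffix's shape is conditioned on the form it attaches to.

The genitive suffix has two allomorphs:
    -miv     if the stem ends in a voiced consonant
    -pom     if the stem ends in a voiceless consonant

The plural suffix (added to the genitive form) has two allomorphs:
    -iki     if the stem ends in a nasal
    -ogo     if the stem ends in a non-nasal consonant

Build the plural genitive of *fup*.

*fup*: final consonant = /p/, voiceless → -pom → *fuppom*.
The genitive form *fuppom*: final consonant = /m/, a nasal → -iki → *fuppomiki*.

fuppomiki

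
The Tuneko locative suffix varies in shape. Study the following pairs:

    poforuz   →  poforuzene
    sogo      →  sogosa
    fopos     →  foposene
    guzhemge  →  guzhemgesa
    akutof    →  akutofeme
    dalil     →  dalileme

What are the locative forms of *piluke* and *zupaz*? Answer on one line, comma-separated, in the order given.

The suffix is conditioned by the final sound: -ene when the stem ends in a sibilant (*poforuz*, *fopos*); -eme when the stem ends in a non-sibilant consonant (*akutof*, *dalil*); -sa when the stem ends in a vowel (*sogo*, *guzhemge*).
The final sound of *piluke* is /e/, which is a vowel, so the suffix is -sa, giving *pilukesa*.
Since the final sound of *zupaz* is /z/ (a sibilant), it takes -ene, giving *zupazene*.

pilukesa, zupazene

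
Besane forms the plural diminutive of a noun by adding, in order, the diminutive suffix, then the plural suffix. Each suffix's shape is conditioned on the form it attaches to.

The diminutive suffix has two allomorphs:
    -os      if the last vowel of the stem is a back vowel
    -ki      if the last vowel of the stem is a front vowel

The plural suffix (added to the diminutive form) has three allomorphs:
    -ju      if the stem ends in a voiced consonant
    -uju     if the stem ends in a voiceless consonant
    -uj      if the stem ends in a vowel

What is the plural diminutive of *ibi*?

*ibi*: last vowel = /i/, a front vowel → -ki → *ibiki*.
The final sound of the diminutive form *ibiki* is /i/, which is a vowel, so the plural suffix is -uj, giving *ibikiuj*.

ibikiuj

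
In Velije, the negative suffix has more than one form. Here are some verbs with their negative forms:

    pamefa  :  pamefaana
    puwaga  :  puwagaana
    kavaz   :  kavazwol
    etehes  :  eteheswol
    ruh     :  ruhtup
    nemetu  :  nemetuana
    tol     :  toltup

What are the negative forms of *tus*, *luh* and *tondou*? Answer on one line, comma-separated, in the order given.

tuswol, luhtup, tondouana

Looking at the final sound of each stem: -wol when the stem ends in a sibilant (*kavaz*, *etehes*); -tup when the stem ends in a non-sibilant consonant (*ruh*, *tol*); -ana when the stem ends in a vowel (*pamefa*, *puwaga*, *nemetu*).
Since the final sound of *tus* is /s/ (a sibilant), it takes -wol, giving *tuswol*.
*luh* — final sound /h/ (a non-sibilant consonant) → -tup → *luhtup*.
*tondou* — final sound /u/ (a vowel) → -ana → *tondouana*.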